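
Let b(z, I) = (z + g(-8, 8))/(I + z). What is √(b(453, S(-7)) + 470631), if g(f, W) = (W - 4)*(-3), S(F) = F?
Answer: √93616232682/446 ≈ 686.03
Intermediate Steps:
g(f, W) = 12 - 3*W (g(f, W) = (-4 + W)*(-3) = 12 - 3*W)
b(z, I) = (-12 + z)/(I + z) (b(z, I) = (z + (12 - 3*8))/(I + z) = (z + (12 - 24))/(I + z) = (z - 12)/(I + z) = (-12 + z)/(I + z))
√(b(453, S(-7)) + 470631) = √((-12 + 453)/(-7 + 453) + 470631) = √(441/446 + 470631) = √(209901867/446) = √93616232682/446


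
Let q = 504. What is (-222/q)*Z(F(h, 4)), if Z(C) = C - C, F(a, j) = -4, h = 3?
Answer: 0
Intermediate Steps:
Z(C) = 0
(-222/q)*Z(F(h, 4)) = -222/504*0 = -222*1/504*0 = -37/84*0 = 0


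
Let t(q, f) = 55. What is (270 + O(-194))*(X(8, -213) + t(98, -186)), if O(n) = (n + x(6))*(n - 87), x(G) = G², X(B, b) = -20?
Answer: 1563380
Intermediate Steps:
O(n) = (-87 + n)*(36 + n) (O(n) = (n + 6²)*(n - 87) = (n + 36)*(-87 + n) = (36 + n)*(-87 + n) = (-87 + n)*(36 + n))
(270 + O(-194))*(X(8, -213) + t(98, -186)) = (270 + (-3132 + (-194)² - 51*(-194)))*(-20 + 55) = (270 + (-3132 + 37636 + 9894))*35 = (270 + 44398)*35 = 44668*35 = 1563380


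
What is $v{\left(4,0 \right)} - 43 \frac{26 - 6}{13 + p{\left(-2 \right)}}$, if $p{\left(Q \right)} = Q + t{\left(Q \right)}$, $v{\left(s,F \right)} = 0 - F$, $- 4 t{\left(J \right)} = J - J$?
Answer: $- \frac{860}{11} \approx -78.182$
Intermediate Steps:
$t{\left(J \right)} = 0$ ($t{\left(J \right)} = - \frac{J - J}{4} = \left(- \frac{1}{4}\right) 0 = 0$)
$v{\left(s,F \right)} = - F$
$p{\left(Q \right)} = Q$ ($p{\left(Q \right)} = Q + 0 = Q$)
$v{\left(4,0 \right)} - 43 \frac{26 - 6}{13 + p{\left(-2 \right)}} = \left(-1\right) 0 - 43 \frac{26 - 6}{13 - 2} = 0 - 43 \cdot \frac{20}{11} = 0 - 43 \cdot 20 \cdot \frac{1}{11} = 0 - \frac{860}{11} = - \frac{860}{11}$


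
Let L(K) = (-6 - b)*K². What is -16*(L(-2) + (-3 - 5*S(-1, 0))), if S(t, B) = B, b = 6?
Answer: 816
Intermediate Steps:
L(K) = -12*K² (L(K) = (-6 - 1*6)*K² = (-6 - 6)*K² = -12*K²)
-16*(L(-2) + (-3 - 5*S(-1, 0))) = -16*(-12*(-2)² + (-3 - 5*0)) = -16*(-12*4 + (-3 + 0)) = -16*(-48 - 3) = -16*(-51) = 816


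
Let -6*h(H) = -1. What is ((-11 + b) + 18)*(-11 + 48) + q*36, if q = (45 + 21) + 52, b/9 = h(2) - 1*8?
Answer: 3797/2 ≈ 1898.5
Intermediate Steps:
h(H) = ⅙ (h(H) = -⅙*(-1) = ⅙)
b = -141/2 (b = 9*(⅙ - 1*8) = 9*(⅙ - 8) = 9*(-47/6) = -141/2 ≈ -70.500)
q = 118 (q = 66 + 52 = 118)
((-11 + b) + 18)*(-11 + 48) + q*36 = ((-11 - 141/2) + 18)*(-11 + 48) + 118*36 = (-163/2 + 18)*37 + 4248 = -127/2*37 + 4248 = -4699/2 + 4248 = 3797/2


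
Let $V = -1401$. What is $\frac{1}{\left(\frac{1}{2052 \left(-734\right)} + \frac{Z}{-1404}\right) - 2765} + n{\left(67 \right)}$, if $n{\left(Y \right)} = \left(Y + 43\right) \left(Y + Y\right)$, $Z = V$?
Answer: $\frac{797723922513796}{54119670427} \approx 14740.0$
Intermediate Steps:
$Z = -1401$
$n{\left(Y \right)} = 2 Y \left(43 + Y\right)$ ($n{\left(Y \right)} = \left(43 + Y\right) 2 Y = 2 Y \left(43 + Y\right)$)
$\frac{1}{\left(\frac{1}{2052 \left(-734\right)} + \frac{Z}{-1404}\right) - 2765} + n{\left(67 \right)} = \frac{1}{\left(\frac{1}{2052 \left(-734\right)} - \frac{1401}{-1404}\right) - 2765} + 2 \cdot 67 \left(43 + 67\right) = \frac{1}{\left(\frac{1}{2052} \left(- \frac{1}{734}\right) - - \frac{467}{468}\right) - 2765} + 2 \cdot 67 \cdot 110 = \frac{1}{\left(- \frac{1}{1506168} + \frac{467}{468}\right) - 2765} + 14740 = \frac{1}{\frac{19538333}{19580184} - 2765} + 14740 = \frac{1}{- \frac{54119670427}{19580184}} + 14740 = - \frac{19580184}{54119670427} + 14740 = \frac{797723922513796}{54119670427}$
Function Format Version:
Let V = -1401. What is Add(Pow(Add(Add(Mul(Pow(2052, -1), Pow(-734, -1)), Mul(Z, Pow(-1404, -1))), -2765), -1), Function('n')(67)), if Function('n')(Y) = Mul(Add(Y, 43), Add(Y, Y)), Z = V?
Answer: Rational(797723922513796, 54119670427) ≈ 14740.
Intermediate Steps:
Z = -1401
Function('n')(Y) = Mul(2, Y, Add(43, Y)) (Function('n')(Y) = Mul(Add(43, Y), Mul(2, Y)) = Mul(2, Y, Add(43, Y)))
Add(Pow(Add(Add(Mul(Pow(2052, -1), Pow(-734, -1)), Mul(Z, Pow(-1404, -1))), -2765), -1), Function('n')(67)) = Add(Pow(Add(Add(Mul(Pow(2052, -1), Pow(-734, -1)), Mul(-1401, Pow(-1404, -1))), -2765), -1), Mul(2, 67, Add(43, 67))) = Add(Pow(Add(Add(Mul(Rational(1, 2052), Rational(-1, 734)), Mul(-1401, Rational(-1, 1404))), -2765), -1), Mul(2, 67, 110)) = Add(Pow(Add(Add(Rational(-1, 1506168), Rational(467, 468)), -2765), -1), 14740) = Add(Pow(Add(Rational(19538333, 19580184), -2765), -1), 14740) = Add(Pow(Rational(-54119670427, 19580184), -1), 14740) = Add(Rational(-19580184, 54119670427), 14740) = Rational(797723922513796, 54119670427)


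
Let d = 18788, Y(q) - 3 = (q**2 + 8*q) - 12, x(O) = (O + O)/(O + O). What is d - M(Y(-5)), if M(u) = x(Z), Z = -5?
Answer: 18787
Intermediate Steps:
x(O) = 1 (x(O) = (2*O)/((2*O)) = (2*O)*(1/(2*O)) = 1)
Y(q) = -9 + q**2 + 8*q (Y(q) = 3 + ((q**2 + 8*q) - 12) = 3 + (-12 + q**2 + 8*q) = -9 + q**2 + 8*q)
M(u) = 1
d - M(Y(-5)) = 18788 - 1*1 = 18788 - 1 = 18787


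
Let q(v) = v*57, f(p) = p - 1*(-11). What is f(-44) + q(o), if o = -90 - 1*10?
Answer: -5733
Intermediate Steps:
o = -100 (o = -90 - 10 = -100)
f(p) = 11 + p (f(p) = p + 11 = 11 + p)
q(v) = 57*v
f(-44) + q(o) = (11 - 44) + 57*(-100) = -33 - 5700 = -5733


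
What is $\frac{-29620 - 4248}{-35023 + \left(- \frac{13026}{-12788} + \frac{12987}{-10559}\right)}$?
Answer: $\frac{2286572483528}{2364565705769} \approx 0.96702$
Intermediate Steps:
$\frac{-29620 - 4248}{-35023 + \left(- \frac{13026}{-12788} + \frac{12987}{-10559}\right)} = \frac{-29620 + \left(-8223 + 3975\right)}{-35023 + \left(\left(-13026\right) \left(- \frac{1}{12788}\right) + 12987 \left(- \frac{1}{10559}\right)\right)} = \frac{-29620 - 4248}{-35023 + \left(\frac{6513}{6394} - \frac{12987}{10559}\right)} = - \frac{33868}{-35023 - \frac{14268111}{67514246}} = - \frac{33868}{- \frac{2364565705769}{67514246}} = \left(-33868\right) \left(- \frac{67514246}{2364565705769}\right) = \frac{2286572483528}{2364565705769}$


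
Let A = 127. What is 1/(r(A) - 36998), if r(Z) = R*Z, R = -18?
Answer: -1/39284 ≈ -2.5456e-5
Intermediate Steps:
r(Z) = -18*Z
1/(r(A) - 36998) = 1/(-18*127 - 36998) = 1/(-2286 - 36998) = 1/(-39284) = -1/39284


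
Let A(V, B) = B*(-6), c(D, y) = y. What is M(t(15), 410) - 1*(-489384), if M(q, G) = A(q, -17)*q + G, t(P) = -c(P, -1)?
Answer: 489896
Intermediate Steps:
A(V, B) = -6*B
t(P) = 1 (t(P) = -1*(-1) = 1)
M(q, G) = G + 102*q (M(q, G) = (-6*(-17))*q + G = 102*q + G = G + 102*q)
M(t(15), 410) - 1*(-489384) = (410 + 102*1) - 1*(-489384) = (410 + 102) + 489384 = 512 + 489384 = 489896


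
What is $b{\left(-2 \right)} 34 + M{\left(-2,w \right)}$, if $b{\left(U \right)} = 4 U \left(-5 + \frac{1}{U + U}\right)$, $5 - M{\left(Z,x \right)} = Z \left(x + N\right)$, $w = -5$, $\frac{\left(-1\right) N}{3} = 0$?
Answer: $1423$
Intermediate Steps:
$N = 0$ ($N = \left(-3\right) 0 = 0$)
$M{\left(Z,x \right)} = 5 - Z x$ ($M{\left(Z,x \right)} = 5 - Z \left(x + 0\right) = 5 - Z x$)
$b{\left(U \right)} = 4 U \left(-5 + \frac{1}{2 U}\right)$
$b{\left(-2 \right)} 34 + M{\left(-2,w \right)} = \left(2 - -40\right) 34 + \left(5 - \left(-2\right) \left(-5\right)\right) = \left(2 + 40\right) 34 + \left(5 - 10\right) = 42 \cdot 34 - 5 = 1428 - 5 = 1423$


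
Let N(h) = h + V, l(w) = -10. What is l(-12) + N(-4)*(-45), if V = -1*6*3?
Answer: 980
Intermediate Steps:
V = -18 (V = -6*3 = -18)
N(h) = -18 + h (N(h) = h - 18 = -18 + h)
l(-12) + N(-4)*(-45) = -10 + (-18 - 4)*(-45) = -10 - 22*(-45) = -10 + 990 = 980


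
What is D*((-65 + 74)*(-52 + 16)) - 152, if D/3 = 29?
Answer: -28340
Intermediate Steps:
D = 87 (D = 3*29 = 87)
D*((-65 + 74)*(-52 + 16)) - 152 = 87*((-65 + 74)*(-52 + 16)) - 152 = 87*(9*(-36)) - 152 = 87*(-324) - 152 = -28188 - 152 = -28340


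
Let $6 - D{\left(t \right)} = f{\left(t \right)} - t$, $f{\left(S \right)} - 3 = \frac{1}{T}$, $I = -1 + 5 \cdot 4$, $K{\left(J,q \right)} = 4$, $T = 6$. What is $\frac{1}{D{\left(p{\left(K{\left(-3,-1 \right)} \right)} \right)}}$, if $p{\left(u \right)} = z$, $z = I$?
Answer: $\frac{6}{131} \approx 0.045802$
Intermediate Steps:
$I = 19$ ($I = -1 + 20 = 19$)
$f{\left(S \right)} = \frac{19}{6}$ ($f{\left(S \right)} = 3 + \frac{1}{6} = \frac{19}{6}$)
$z = 19$
$p{\left(u \right)} = 19$
$D{\left(t \right)} = \frac{17}{6} + t$ ($D{\left(t \right)} = 6 - \left(\frac{19}{6} - t\right) = 6 + \left(- \frac{19}{6} + t\right) = \frac{17}{6} + t$)
$\frac{1}{D{\left(p{\left(K{\left(-3,-1 \right)} \right)} \right)}} = \frac{1}{\frac{17}{6} + 19} = \frac{1}{\frac{131}{6}} = \frac{6}{131}$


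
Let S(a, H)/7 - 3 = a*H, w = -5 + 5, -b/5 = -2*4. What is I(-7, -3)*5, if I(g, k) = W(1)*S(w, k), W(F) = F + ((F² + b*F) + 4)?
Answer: 4830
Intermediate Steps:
b = 40 (b = -(-10)*4 = -5*(-8) = 40)
w = 0
S(a, H) = 21 + 7*H*a (S(a, H) = 21 + 7*(a*H) = 21 + 7*(H*a) = 21 + 7*H*a)
W(F) = 4 + F² + 41*F (W(F) = F + ((F² + 40*F) + 4) = F + (4 + F² + 40*F) = 4 + F² + 41*F)
I(g, k) = 966 (I(g, k) = (4 + 1² + 41*1)*(21 + 7*k*0) = (4 + 1 + 41)*(21 + 0) = 46*21 = 966)
I(-7, -3)*5 = 966*5 = 4830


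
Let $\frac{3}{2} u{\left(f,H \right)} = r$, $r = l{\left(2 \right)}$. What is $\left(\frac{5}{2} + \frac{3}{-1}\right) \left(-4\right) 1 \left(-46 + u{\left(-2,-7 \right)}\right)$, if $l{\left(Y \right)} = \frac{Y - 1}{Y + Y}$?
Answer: $- \frac{275}{3} \approx -91.667$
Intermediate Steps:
$l{\left(Y \right)} = \frac{-1 + Y}{2 Y}$
$r = \frac{1}{4}$ ($r = \frac{-1 + 2}{2 \cdot 2} = \frac{1}{2} \cdot \frac{1}{2} \cdot 1 = \frac{1}{4} \approx 0.25$)
$u{\left(f,H \right)} = \frac{1}{6}$ ($u{\left(f,H \right)} = \frac{2}{3} \cdot \frac{1}{4} = \frac{1}{6}$)
$\left(\frac{5}{2} + \frac{3}{-1}\right) \left(-4\right) 1 \left(-46 + u{\left(-2,-7 \right)}\right) = \left(\frac{5}{2} + \frac{3}{-1}\right) \left(-4\right) 1 \left(-46 + \frac{1}{6}\right) = \left(5 \cdot \frac{1}{2} + 3 \left(-1\right)\right) \left(-4\right) 1 \left(- \frac{275}{6}\right) = \left(\frac{5}{2} - 3\right) \left(-4\right) 1 \left(- \frac{275}{6}\right) = \left(- \frac{1}{2}\right) \left(-4\right) 1 \left(- \frac{275}{6}\right) = 2 \cdot 1 \left(- \frac{275}{6}\right) = 2 \left(- \frac{275}{6}\right) = - \frac{275}{3}$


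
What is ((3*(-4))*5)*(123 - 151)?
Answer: 1680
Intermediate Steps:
((3*(-4))*5)*(123 - 151) = -12*5*(-28) = -60*(-28) = 1680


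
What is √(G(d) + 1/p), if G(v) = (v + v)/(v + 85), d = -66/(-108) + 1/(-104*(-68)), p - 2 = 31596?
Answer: √16970383346641196038/34435405606 ≈ 0.11963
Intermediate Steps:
p = 31598 (p = 2 + 31596 = 31598)
d = 38905/63648 (d = -66*(-1/108) - 1/104*(-1/68) = 11/18 + 1/7072 = 38905/63648 ≈ 0.61125)
G(v) = 2*v/(85 + v) (G(v) = (2*v)/(85 + v) = 2*v/(85 + v))
√(G(d) + 1/p) = √(2*(38905/63648)/(85 + 38905/63648) + 1/31598) = √(2*(38905/63648)/(5448985/63648) + 1/31598) = √(2*(38905/63648)*(63648/5448985) + 1/31598) = √(15562/1089797 + 1/31598) = √(492817873/34435405606) = √16970383346641196038/34435405606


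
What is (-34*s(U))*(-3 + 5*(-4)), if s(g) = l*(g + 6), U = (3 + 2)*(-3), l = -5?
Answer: 35190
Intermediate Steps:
U = -15 (U = 5*(-3) = -15)
s(g) = -30 - 5*g (s(g) = -5*(g + 6) = -5*(6 + g) = -30 - 5*g)
(-34*s(U))*(-3 + 5*(-4)) = (-34*(-30 - 5*(-15)))*(-3 + 5*(-4)) = (-34*(-30 + 75))*(-3 - 20) = -34*45*(-23) = -1530*(-23) = 35190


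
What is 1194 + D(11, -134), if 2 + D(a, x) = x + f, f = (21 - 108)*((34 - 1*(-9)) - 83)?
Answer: 4538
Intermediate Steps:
f = 3480 (f = -87*((34 + 9) - 83) = -87*(43 - 83) = -87*(-40) = 3480)
D(a, x) = 3478 + x (D(a, x) = -2 + (x + 3480) = -2 + (3480 + x) = 3478 + x)
1194 + D(11, -134) = 1194 + (3478 - 134) = 1194 + 3344 = 4538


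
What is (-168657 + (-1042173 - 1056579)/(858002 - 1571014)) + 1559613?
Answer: 247942604556/178253 ≈ 1.3910e+6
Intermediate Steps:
(-168657 + (-1042173 - 1056579)/(858002 - 1571014)) + 1559613 = (-168657 - 2098752/(-713012)) + 1559613 = (-168657 - 2098752*(-1/713012)) + 1559613 = (-168657 + 524688/178253) + 1559613 = -30063091533/178253 + 1559613 = 247942604556/178253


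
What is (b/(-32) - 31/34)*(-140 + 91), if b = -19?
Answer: 8477/544 ≈ 15.583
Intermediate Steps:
(b/(-32) - 31/34)*(-140 + 91) = (-19/(-32) - 31/34)*(-140 + 91) = (-19*(-1/32) - 31*1/34)*(-49) = (19/32 - 31/34)*(-49) = -173/544*(-49) = 8477/544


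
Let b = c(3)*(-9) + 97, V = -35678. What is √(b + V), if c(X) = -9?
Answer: 10*I*√355 ≈ 188.41*I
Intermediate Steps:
b = 178 (b = -9*(-9) + 97 = 81 + 97 = 178)
√(b + V) = √(178 - 35678) = √(-35500) = 10*I*√355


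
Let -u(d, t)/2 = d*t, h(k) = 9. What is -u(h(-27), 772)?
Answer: 13896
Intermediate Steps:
u(d, t) = -2*d*t
-u(h(-27), 772) = -(-2)*9*772 = -1*(-13896) = 13896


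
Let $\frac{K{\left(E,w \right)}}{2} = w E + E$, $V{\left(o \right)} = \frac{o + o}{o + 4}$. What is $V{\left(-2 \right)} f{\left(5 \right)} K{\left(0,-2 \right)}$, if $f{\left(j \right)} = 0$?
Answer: $0$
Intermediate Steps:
$V{\left(o \right)} = \frac{2 o}{4 + o}$
$K{\left(E,w \right)} = 2 E + 2 E w$ ($K{\left(E,w \right)} = 2 \left(w E + E\right) = 2 \left(E w + E\right) = 2 \left(E + E w\right) = 2 E + 2 E w$)
$V{\left(-2 \right)} f{\left(5 \right)} K{\left(0,-2 \right)} = 2 \left(-2\right) \frac{1}{4 - 2} \cdot 0 \cdot 2 \cdot 0 \left(1 - 2\right) = 2 \left(-2\right) \frac{1}{2} \cdot 0 \cdot 2 \cdot 0 \left(-1\right) = 2 \left(-2\right) \frac{1}{2} \cdot 0 \cdot 0 = \left(-2\right) 0 \cdot 0 = 0 \cdot 0 = 0$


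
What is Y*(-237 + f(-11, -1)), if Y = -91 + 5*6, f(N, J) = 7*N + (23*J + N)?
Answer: 21228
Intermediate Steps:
f(N, J) = 8*N + 23*J (f(N, J) = 7*N + (N + 23*J) = 8*N + 23*J)
Y = -61 (Y = -91 + 30 = -61)
Y*(-237 + f(-11, -1)) = -61*(-237 + (8*(-11) + 23*(-1))) = -61*(-237 + (-88 - 23)) = -61*(-237 - 111) = -61*(-348) = 21228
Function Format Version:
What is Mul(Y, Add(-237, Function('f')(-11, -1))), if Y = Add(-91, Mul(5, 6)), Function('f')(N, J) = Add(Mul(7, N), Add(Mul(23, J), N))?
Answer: 21228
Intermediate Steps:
Function('f')(N, J) = Add(Mul(8, N), Mul(23, J)) (Function('f')(N, J) = Add(Mul(7, N), Add(N, Mul(23, J))) = Add(Mul(8, N), Mul(23, J)))
Y = -61 (Y = Add(-91, 30) = -61)
Mul(Y, Add(-237, Function('f')(-11, -1))) = Mul(-61, Add(-237, Add(Mul(8, -11), Mul(23, -1)))) = Mul(-61, Add(-237, Add(-88, -23))) = Mul(-61, Add(-237, -111)) = Mul(-61, -348) = 21228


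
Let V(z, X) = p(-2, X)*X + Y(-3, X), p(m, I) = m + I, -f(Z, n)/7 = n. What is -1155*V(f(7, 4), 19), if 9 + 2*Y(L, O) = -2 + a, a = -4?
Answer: -728805/2 ≈ -3.6440e+5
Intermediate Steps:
f(Z, n) = -7*n
Y(L, O) = -15/2 (Y(L, O) = -9/2 + (-2 - 4)/2 = -9/2 + (1/2)*(-6) = -9/2 - 3 = -15/2)
p(m, I) = I + m
V(z, X) = -15/2 + X*(-2 + X) (V(z, X) = (X - 2)*X - 15/2 = (-2 + X)*X - 15/2 = X*(-2 + X) - 15/2 = -15/2 + X*(-2 + X))
-1155*V(f(7, 4), 19) = -1155*(-15/2 + 19*(-2 + 19)) = -1155*(-15/2 + 19*17) = -1155*(-15/2 + 323) = -1155*631/2 = -728805/2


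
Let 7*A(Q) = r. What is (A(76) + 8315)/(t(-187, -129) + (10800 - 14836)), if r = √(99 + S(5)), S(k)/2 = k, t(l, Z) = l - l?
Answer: -8315/4036 - √109/28252 ≈ -2.0606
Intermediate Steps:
t(l, Z) = 0
S(k) = 2*k
r = √109 (r = √(99 + 2*5) = √(99 + 10) = √109 ≈ 10.440)
A(Q) = √109/7
(A(76) + 8315)/(t(-187, -129) + (10800 - 14836)) = (√109/7 + 8315)/(0 + (10800 - 14836)) = (8315 + √109/7)/(0 - 4036) = (8315 + √109/7)/(-4036) = (8315 + √109/7)*(-1/4036) = -8315/4036 - √109/28252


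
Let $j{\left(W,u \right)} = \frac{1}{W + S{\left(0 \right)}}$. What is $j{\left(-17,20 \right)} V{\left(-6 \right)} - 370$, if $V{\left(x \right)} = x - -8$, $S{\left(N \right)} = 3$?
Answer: $- \frac{2591}{7} \approx -370.14$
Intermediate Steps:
$V{\left(x \right)} = 8 + x$ ($V{\left(x \right)} = x + 8 = 8 + x$)
$j{\left(W,u \right)} = \frac{1}{3 + W}$ ($j{\left(W,u \right)} = \frac{1}{W + 3} = \frac{1}{3 + W}$)
$j{\left(-17,20 \right)} V{\left(-6 \right)} - 370 = \frac{8 - 6}{3 - 17} - 370 = \frac{1}{-14} \cdot 2 - 370 = \left(- \frac{1}{14}\right) 2 - 370 = - \frac{1}{7} - 370 = - \frac{2591}{7}$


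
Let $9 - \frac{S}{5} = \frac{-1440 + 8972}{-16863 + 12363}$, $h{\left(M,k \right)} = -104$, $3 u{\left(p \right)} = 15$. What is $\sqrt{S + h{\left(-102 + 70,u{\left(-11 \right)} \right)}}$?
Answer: $\frac{8 i \sqrt{178}}{15} \approx 7.1156 i$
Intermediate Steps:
$u{\left(p \right)} = 5$ ($u{\left(p \right)} = \frac{1}{3} \cdot 15 = 5$)
$S = \frac{12008}{225}$ ($S = 45 - 5 \frac{-1440 + 8972}{-16863 + 12363} = 45 - 5 \frac{7532}{-4500} = 45 - 5 \cdot 7532 \left(- \frac{1}{4500}\right) = 45 - - \frac{1883}{225} = 45 + \frac{1883}{225} = \frac{12008}{225} \approx 53.369$)
$\sqrt{S + h{\left(-102 + 70,u{\left(-11 \right)} \right)}} = \sqrt{\frac{12008}{225} - 104} = \sqrt{- \frac{11392}{225}} = \frac{8 i \sqrt{178}}{15}$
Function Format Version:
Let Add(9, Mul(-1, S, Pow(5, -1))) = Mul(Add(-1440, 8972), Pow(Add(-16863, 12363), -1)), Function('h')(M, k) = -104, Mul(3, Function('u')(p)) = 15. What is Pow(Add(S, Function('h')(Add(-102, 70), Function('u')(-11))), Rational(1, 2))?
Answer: Mul(Rational(8, 15), I, Pow(178, Rational(1, 2))) ≈ Mul(7.1156, I)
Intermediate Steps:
Function('u')(p) = 5 (Function('u')(p) = Mul(Rational(1, 3), 15) = 5)
S = Rational(12008, 225) (S = Add(45, Mul(-5, Mul(Add(-1440, 8972), Pow(Add(-16863, 12363), -1)))) = Add(45, Mul(-5, Mul(7532, Pow(-4500, -1)))) = Add(45, Mul(-5, Mul(7532, Rational(-1, 4500)))) = Add(45, Mul(-5, Rational(-1883, 1125))) = Add(45, Rational(1883, 225)) = Rational(12008, 225) ≈ 53.369)
Pow(Add(S, Function('h')(Add(-102, 70), Function('u')(-11))), Rational(1, 2)) = Pow(Add(Rational(12008, 225), -104), Rational(1, 2)) = Pow(Rational(-11392, 225), Rational(1, 2)) = Mul(Rational(8, 15), I, Pow(178, Rational(1, 2)))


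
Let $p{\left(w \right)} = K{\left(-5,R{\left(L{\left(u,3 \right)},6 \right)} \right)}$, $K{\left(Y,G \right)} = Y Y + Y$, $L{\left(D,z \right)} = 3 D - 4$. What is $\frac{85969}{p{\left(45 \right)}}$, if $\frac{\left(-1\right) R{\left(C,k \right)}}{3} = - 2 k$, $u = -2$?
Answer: $\frac{85969}{20} \approx 4298.5$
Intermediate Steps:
$L{\left(D,z \right)} = -4 + 3 D$
$R{\left(C,k \right)} = 6 k$ ($R{\left(C,k \right)} = - 3 \left(- 2 k\right) = 6 k$)
$K{\left(Y,G \right)} = Y + Y^{2}$ ($K{\left(Y,G \right)} = Y^{2} + Y = Y + Y^{2}$)
$p{\left(w \right)} = 20$ ($p{\left(w \right)} = - 5 \left(1 - 5\right) = \left(-5\right) \left(-4\right) = 20$)
$\frac{85969}{p{\left(45 \right)}} = \frac{85969}{20}$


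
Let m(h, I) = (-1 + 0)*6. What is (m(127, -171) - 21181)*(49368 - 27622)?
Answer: -460732502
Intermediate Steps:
m(h, I) = -6 (m(h, I) = -1*6 = -6)
(m(127, -171) - 21181)*(49368 - 27622) = (-6 - 21181)*(49368 - 27622) = -21187*21746 = -460732502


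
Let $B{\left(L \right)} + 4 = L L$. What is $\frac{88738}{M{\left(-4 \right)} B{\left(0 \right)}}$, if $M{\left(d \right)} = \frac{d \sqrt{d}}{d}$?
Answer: $\frac{44369 i}{4} \approx 11092.0 i$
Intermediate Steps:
$B{\left(L \right)} = -4 + L^{2}$ ($B{\left(L \right)} = -4 + L L = -4 + L^{2}$)
$M{\left(d \right)} = \sqrt{d}$ ($M{\left(d \right)} = \frac{d^{\frac{3}{2}}}{d} = \sqrt{d}$)
$\frac{88738}{M{\left(-4 \right)} B{\left(0 \right)}} = \frac{88738}{\sqrt{-4} \left(-4 + 0^{2}\right)} = \frac{88738}{2 i \left(-4 + 0\right)} = \frac{88738}{2 i \left(-4\right)} = \frac{88738}{\left(-8\right) i} = 88738 \frac{i}{8} = \frac{44369 i}{4}$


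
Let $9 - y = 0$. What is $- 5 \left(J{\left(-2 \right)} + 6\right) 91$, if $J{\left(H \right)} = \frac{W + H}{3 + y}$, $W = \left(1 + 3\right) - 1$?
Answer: $- \frac{33215}{12} \approx -2767.9$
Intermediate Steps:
$y = 9$ ($y = 9 - 0 = 9 + 0 = 9$)
$W = 3$ ($W = 4 - 1 = 3$)
$J{\left(H \right)} = \frac{1}{4} + \frac{H}{12}$ ($J{\left(H \right)} = \frac{3 + H}{3 + 9} = \frac{3 + H}{12} = \left(3 + H\right) \frac{1}{12} = \frac{1}{4} + \frac{H}{12}$)
$- 5 \left(J{\left(-2 \right)} + 6\right) 91 = - 5 \left(\left(\frac{1}{4} + \frac{1}{12} \left(-2\right)\right) + 6\right) 91 = - 5 \left(\left(\frac{1}{4} - \frac{1}{6}\right) + 6\right) 91 = - 5 \left(\frac{1}{12} + 6\right) 91 = \left(-5\right) \frac{73}{12} \cdot 91 = \left(- \frac{365}{12}\right) 91 = - \frac{33215}{12}$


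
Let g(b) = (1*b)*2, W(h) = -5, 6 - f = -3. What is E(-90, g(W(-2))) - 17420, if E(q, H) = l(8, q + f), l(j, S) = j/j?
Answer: -17419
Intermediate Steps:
f = 9 (f = 6 - 1*(-3) = 6 + 3 = 9)
g(b) = 2*b (g(b) = b*2 = 2*b)
l(j, S) = 1
E(q, H) = 1
E(-90, g(W(-2))) - 17420 = 1 - 17420 = -17419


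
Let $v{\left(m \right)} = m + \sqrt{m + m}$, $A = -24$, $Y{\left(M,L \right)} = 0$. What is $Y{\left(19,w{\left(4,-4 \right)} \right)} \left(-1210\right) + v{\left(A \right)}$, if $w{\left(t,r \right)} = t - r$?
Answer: $-24 + 4 i \sqrt{3} \approx -24.0 + 6.9282 i$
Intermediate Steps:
$v{\left(m \right)} = m + \sqrt{2} \sqrt{m}$ ($v{\left(m \right)} = m + \sqrt{2 m} = m + \sqrt{2} \sqrt{m}$)
$Y{\left(19,w{\left(4,-4 \right)} \right)} \left(-1210\right) + v{\left(A \right)} = 0 \left(-1210\right) - \left(24 - \sqrt{2} \sqrt{-24}\right) = 0 - \left(24 - \sqrt{2} \cdot 2 i \sqrt{6}\right) = 0 - \left(24 - 4 i \sqrt{3}\right) = -24 + 4 i \sqrt{3}$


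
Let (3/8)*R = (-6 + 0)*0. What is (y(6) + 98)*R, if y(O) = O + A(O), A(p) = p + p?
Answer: 0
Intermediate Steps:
A(p) = 2*p
R = 0 (R = 8*((-6 + 0)*0)/3 = 8*(-6*0)/3 = (8/3)*0 = 0)
y(O) = 3*O (y(O) = O + 2*O = 3*O)
(y(6) + 98)*R = (3*6 + 98)*0 = (18 + 98)*0 = 116*0 = 0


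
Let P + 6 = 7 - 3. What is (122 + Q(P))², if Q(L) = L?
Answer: 14400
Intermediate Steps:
P = -2 (P = -6 + (7 - 3) = -6 + 4 = -2)
(122 + Q(P))² = (122 - 2)² = 120² = 14400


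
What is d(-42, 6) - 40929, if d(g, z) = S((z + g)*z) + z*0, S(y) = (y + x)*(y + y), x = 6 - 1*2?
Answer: 50655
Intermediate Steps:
x = 4 (x = 6 - 2 = 4)
S(y) = 2*y*(4 + y) (S(y) = (y + 4)*(y + y) = (4 + y)*(2*y) = 2*y*(4 + y))
d(g, z) = 2*z*(4 + z*(g + z))*(g + z) (d(g, z) = 2*((z + g)*z)*(4 + (z + g)*z) + z*0 = 2*((g + z)*z)*(4 + (g + z)*z) + 0 = 2*(z*(g + z))*(4 + z*(g + z)) + 0 = 2*z*(4 + z*(g + z))*(g + z) + 0 = 2*z*(4 + z*(g + z))*(g + z))
d(-42, 6) - 40929 = 2*6*(4 + 6*(-42 + 6))*(-42 + 6) - 40929 = 2*6*(4 + 6*(-36))*(-36) - 40929 = 2*6*(4 - 216)*(-36) - 40929 = 2*6*(-212)*(-36) - 40929 = 91584 - 40929 = 50655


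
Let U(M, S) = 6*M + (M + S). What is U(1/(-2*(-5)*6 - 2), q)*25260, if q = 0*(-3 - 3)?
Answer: 88410/29 ≈ 3048.6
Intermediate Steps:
q = 0 (q = 0*(-6) = 0)
U(M, S) = S + 7*M
U(1/(-2*(-5)*6 - 2), q)*25260 = (0 + 7/(-2*(-5)*6 - 2))*25260 = (0 + 7/(10*6 - 2))*25260 = (0 + 7/(60 - 2))*25260 = (0 + 7/58)*25260 = (7/58)*25260 = 88410/29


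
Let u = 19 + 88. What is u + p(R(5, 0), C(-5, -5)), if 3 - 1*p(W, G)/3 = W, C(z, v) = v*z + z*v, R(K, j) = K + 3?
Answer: 92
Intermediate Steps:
R(K, j) = 3 + K
C(z, v) = 2*v*z (C(z, v) = v*z + v*z = 2*v*z)
p(W, G) = 9 - 3*W
u = 107
u + p(R(5, 0), C(-5, -5)) = 107 + (9 - 3*(3 + 5)) = 107 + (9 - 3*8) = 107 + (9 - 24) = 107 - 15 = 92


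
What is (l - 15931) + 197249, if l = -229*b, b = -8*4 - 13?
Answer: 191623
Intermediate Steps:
b = -45 (b = -32 - 13 = -45)
l = 10305 (l = -229*(-45) = 10305)
(l - 15931) + 197249 = (10305 - 15931) + 197249 = -5626 + 197249 = 191623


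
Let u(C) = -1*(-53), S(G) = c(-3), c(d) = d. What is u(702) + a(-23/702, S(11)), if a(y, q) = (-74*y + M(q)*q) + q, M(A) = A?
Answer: 21560/351 ≈ 61.424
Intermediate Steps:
S(G) = -3
a(y, q) = q + q**2 - 74*y (a(y, q) = (-74*y + q*q) + q = (-74*y + q**2) + q = (q**2 - 74*y) + q = q + q**2 - 74*y)
u(C) = 53
u(702) + a(-23/702, S(11)) = 53 + (-3 + (-3)**2 - (-1702)/702) = 53 + (-3 + 9 - (-1702)/702) = 53 + (-3 + 9 - 74*(-23/702)) = 53 + (-3 + 9 + 851/351) = 53 + 2957/351 = 21560/351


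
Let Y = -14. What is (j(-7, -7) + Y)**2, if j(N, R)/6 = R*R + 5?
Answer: 96100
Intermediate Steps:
j(N, R) = 30 + 6*R**2 (j(N, R) = 6*(R*R + 5) = 6*(R**2 + 5) = 6*(5 + R**2) = 30 + 6*R**2)
(j(-7, -7) + Y)**2 = ((30 + 6*(-7)**2) - 14)**2 = ((30 + 6*49) - 14)**2 = ((30 + 294) - 14)**2 = (324 - 14)**2 = 310**2 = 96100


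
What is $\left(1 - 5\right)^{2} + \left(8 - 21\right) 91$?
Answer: $-1167$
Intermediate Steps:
$\left(1 - 5\right)^{2} + \left(8 - 21\right) 91 = \left(-4\right)^{2} - 1183 = 16 - 1183 = -1167$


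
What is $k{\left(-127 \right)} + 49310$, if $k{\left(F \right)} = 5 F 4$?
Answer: $46770$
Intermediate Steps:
$k{\left(F \right)} = 20 F$
$k{\left(-127 \right)} + 49310 = 20 \left(-127\right) + 49310 = -2540 + 49310 = 46770$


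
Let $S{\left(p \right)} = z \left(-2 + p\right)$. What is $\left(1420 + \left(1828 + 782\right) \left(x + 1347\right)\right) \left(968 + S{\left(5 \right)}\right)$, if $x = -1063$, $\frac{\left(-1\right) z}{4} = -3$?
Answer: $745630640$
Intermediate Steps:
$z = 12$ ($z = \left(-4\right) \left(-3\right) = 12$)
$S{\left(p \right)} = -24 + 12 p$ ($S{\left(p \right)} = 12 \left(-2 + p\right) = -24 + 12 p$)
$\left(1420 + \left(1828 + 782\right) \left(x + 1347\right)\right) \left(968 + S{\left(5 \right)}\right) = \left(1420 + \left(1828 + 782\right) \left(-1063 + 1347\right)\right) \left(968 + \left(-24 + 12 \cdot 5\right)\right) = \left(1420 + 2610 \cdot 284\right) \left(968 + \left(-24 + 60\right)\right) = \left(1420 + 741240\right) \left(968 + 36\right) = 742660 \cdot 1004 = 745630640$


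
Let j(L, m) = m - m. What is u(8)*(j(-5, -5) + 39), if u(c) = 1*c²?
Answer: 2496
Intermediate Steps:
u(c) = c²
j(L, m) = 0
u(8)*(j(-5, -5) + 39) = 8²*(0 + 39) = 64*39 = 2496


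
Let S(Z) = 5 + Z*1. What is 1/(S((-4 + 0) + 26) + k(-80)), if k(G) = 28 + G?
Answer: -1/25 ≈ -0.040000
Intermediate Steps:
S(Z) = 5 + Z
1/(S((-4 + 0) + 26) + k(-80)) = 1/((5 + ((-4 + 0) + 26)) + (28 - 80)) = 1/((5 + (-4 + 26)) - 52) = 1/((5 + 22) - 52) = 1/(27 - 52) = 1/(-25) = -1/25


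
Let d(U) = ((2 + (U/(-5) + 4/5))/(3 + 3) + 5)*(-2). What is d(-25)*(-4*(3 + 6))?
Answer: 2268/5 ≈ 453.60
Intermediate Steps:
d(U) = -164/15 + U/15 (d(U) = ((2 + (U*(-1/5) + 4*(1/5)))/6 + 5)*(-2) = ((2 + (-U/5 + 4/5))*(1/6) + 5)*(-2) = ((2 + (4/5 - U/5))*(1/6) + 5)*(-2) = ((14/5 - U/5)*(1/6) + 5)*(-2) = ((7/15 - U/30) + 5)*(-2) = (82/15 - U/30)*(-2) = -164/15 + U/15)
d(-25)*(-4*(3 + 6)) = (-164/15 + (1/15)*(-25))*(-4*(3 + 6)) = (-164/15 - 5/3)*(-4*9) = -63/5*(-36) = 2268/5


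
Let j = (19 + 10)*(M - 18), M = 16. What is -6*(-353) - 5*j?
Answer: 2408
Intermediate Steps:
j = -58 (j = (19 + 10)*(16 - 18) = 29*(-2) = -58)
-6*(-353) - 5*j = -6*(-353) - 5*(-58) = 2118 - 1*(-290) = 2118 + 290 = 2408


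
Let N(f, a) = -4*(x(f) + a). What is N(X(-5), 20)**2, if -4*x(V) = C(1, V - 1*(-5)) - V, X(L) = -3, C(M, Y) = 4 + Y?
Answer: 5041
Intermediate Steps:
x(V) = -9/4 (x(V) = -((4 + (V - 1*(-5))) - V)/4 = -((4 + (V + 5)) - V)/4 = -((4 + (5 + V)) - V)/4 = -((9 + V) - V)/4 = -1/4*9 = -9/4)
N(f, a) = 9 - 4*a (N(f, a) = -4*(-9/4 + a) = 9 - 4*a)
N(X(-5), 20)**2 = (9 - 4*20)**2 = (9 - 80)**2 = (-71)**2 = 5041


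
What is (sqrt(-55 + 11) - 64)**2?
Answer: 4052 - 256*I*sqrt(11) ≈ 4052.0 - 849.06*I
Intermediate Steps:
(sqrt(-55 + 11) - 64)**2 = (sqrt(-44) - 64)**2 = (2*I*sqrt(11) - 64)**2 = (-64 + 2*I*sqrt(11))**2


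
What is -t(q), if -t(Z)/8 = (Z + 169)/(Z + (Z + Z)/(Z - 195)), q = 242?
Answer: 77268/5929 ≈ 13.032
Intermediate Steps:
t(Z) = -8*(169 + Z)/(Z + 2*Z/(-195 + Z)) (t(Z) = -8*(Z + 169)/(Z + (Z + Z)/(Z - 195)) = -8*(169 + Z)/(Z + (2*Z)/(-195 + Z)) = -8*(169 + Z)/(Z + 2*Z/(-195 + Z)))
-t(q) = -8*(32955 - 1*242² + 26*242)/(242*(-193 + 242)) = -8*(32955 - 1*58564 + 6292)/(242*49) = -8*(32955 - 58564 + 6292)/(242*49) = -8*(-19317)/(242*49) = -1*(-77268/5929) = 77268/5929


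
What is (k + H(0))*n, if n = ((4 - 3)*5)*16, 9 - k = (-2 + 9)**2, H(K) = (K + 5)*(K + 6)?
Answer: -800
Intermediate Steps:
H(K) = (5 + K)*(6 + K)
k = -40 (k = 9 - (-2 + 9)**2 = 9 - 1*7**2 = 9 - 1*49 = 9 - 49 = -40)
n = 80 (n = (1*5)*16 = 5*16 = 80)
(k + H(0))*n = (-40 + (30 + 0**2 + 11*0))*80 = (-40 + (30 + 0 + 0))*80 = (-40 + 30)*80 = -10*80 = -800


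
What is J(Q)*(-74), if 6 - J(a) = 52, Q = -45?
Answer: 3404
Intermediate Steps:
J(a) = -46 (J(a) = 6 - 1*52 = 6 - 52 = -46)
J(Q)*(-74) = -46*(-74) = 3404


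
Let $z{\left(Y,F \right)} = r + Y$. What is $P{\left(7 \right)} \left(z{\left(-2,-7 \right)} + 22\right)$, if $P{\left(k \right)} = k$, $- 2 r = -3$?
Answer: $\frac{301}{2} \approx 150.5$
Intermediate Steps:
$r = \frac{3}{2}$ ($r = \left(- \frac{1}{2}\right) \left(-3\right) = \frac{3}{2} \approx 1.5$)
$z{\left(Y,F \right)} = \frac{3}{2} + Y$
$P{\left(7 \right)} \left(z{\left(-2,-7 \right)} + 22\right) = 7 \left(\left(\frac{3}{2} - 2\right) + 22\right) = 7 \left(- \frac{1}{2} + 22\right) = 7 \cdot \frac{43}{2} = \frac{301}{2}$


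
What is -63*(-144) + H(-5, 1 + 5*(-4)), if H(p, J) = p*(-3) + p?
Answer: 9082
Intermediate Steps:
H(p, J) = -2*p (H(p, J) = -3*p + p = -2*p)
-63*(-144) + H(-5, 1 + 5*(-4)) = -63*(-144) - 2*(-5) = 9072 + 10 = 9082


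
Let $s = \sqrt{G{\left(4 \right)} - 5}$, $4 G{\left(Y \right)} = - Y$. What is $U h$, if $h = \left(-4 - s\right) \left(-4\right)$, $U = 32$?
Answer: $512 + 128 i \sqrt{6} \approx 512.0 + 313.53 i$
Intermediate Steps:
$G{\left(Y \right)} = - \frac{Y}{4}$ ($G{\left(Y \right)} = \frac{\left(-1\right) Y}{4} = - \frac{Y}{4}$)
$s = i \sqrt{6}$ ($s = \sqrt{\left(- \frac{1}{4}\right) 4 - 5} = \sqrt{-1 - 5} = \sqrt{-6} = i \sqrt{6} \approx 2.4495 i$)
$h = 16 + 4 i \sqrt{6}$ ($h = \left(-4 - i \sqrt{6}\right) \left(-4\right) = 16 + 4 i \sqrt{6} \approx 16.0 + 9.798 i$)
$U h = 32 \left(16 + 4 i \sqrt{6}\right) = 512 + 128 i \sqrt{6}$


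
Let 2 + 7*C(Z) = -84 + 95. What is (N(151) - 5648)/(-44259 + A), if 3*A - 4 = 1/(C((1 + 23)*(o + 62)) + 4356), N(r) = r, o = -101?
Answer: 502991991/4049709266 ≈ 0.12420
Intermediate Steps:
C(Z) = 9/7 (C(Z) = -2/7 + (-84 + 95)/7 = -2/7 + (⅐)*11 = -2/7 + 11/7 = 9/7)
A = 122011/91503 (A = 4/3 + 1/(3*(9/7 + 4356)) = 4/3 + 1/(3*(30501/7)) = 4/3 + (⅓)*(7/30501) = 4/3 + 7/91503 = 122011/91503 ≈ 1.3334)
(N(151) - 5648)/(-44259 + A) = (151 - 5648)/(-44259 + 122011/91503) = -5497/(-4049709266/91503) = -5497*(-91503/4049709266) = 502991991/4049709266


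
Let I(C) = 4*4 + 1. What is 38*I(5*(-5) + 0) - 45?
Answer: 601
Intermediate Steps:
I(C) = 17 (I(C) = 16 + 1 = 17)
38*I(5*(-5) + 0) - 45 = 38*17 - 45 = 646 - 45 = 601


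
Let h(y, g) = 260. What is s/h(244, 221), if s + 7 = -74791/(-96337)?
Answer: -149892/6261905 ≈ -0.023937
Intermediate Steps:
s = -599568/96337 (s = -7 - 74791/(-96337) = -7 - 74791*(-1/96337) = -7 + 74791/96337 = -599568/96337 ≈ -6.2237)
s/h(244, 221) = -599568/96337/260 = -599568/96337*1/260 = -149892/6261905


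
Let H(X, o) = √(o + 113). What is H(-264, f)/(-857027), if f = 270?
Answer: -√383/857027 ≈ -2.2835e-5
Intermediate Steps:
H(X, o) = √(113 + o)
H(-264, f)/(-857027) = √(113 + 270)/(-857027) = √383*(-1/857027) = -√383/857027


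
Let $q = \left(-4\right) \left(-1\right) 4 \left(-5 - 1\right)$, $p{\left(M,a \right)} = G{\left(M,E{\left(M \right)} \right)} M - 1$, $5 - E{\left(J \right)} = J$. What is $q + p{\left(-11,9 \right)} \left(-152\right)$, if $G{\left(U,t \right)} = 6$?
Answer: $10088$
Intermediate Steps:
$E{\left(J \right)} = 5 - J$
$p{\left(M,a \right)} = -1 + 6 M$ ($p{\left(M,a \right)} = 6 M - 1 = -1 + 6 M$)
$q = -96$ ($q = 4 \cdot 4 \left(-6\right) = 4 \left(-24\right) = -96$)
$q + p{\left(-11,9 \right)} \left(-152\right) = -96 + \left(-1 + 6 \left(-11\right)\right) \left(-152\right) = -96 + \left(-1 - 66\right) \left(-152\right) = -96 - -10184 = -96 + 10184 = 10088$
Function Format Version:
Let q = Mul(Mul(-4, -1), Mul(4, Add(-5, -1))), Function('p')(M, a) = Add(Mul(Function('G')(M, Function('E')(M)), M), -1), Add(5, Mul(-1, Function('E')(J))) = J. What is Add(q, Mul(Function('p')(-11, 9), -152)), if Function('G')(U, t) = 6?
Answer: 10088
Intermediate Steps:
Function('E')(J) = Add(5, Mul(-1, J))
Function('p')(M, a) = Add(-1, Mul(6, M)) (Function('p')(M, a) = Add(Mul(6, M), -1) = Add(-1, Mul(6, M)))
q = -96 (q = Mul(4, Mul(4, -6)) = Mul(4, -24) = -96)
Add(q, Mul(Function('p')(-11, 9), -152)) = Add(-96, Mul(Add(-1, Mul(6, -11)), -152)) = Add(-96, Mul(Add(-1, -66), -152)) = Add(-96, Mul(-67, -152)) = Add(-96, 10184) = 10088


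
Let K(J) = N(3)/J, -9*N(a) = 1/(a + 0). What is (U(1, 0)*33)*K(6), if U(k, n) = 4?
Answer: -22/27 ≈ -0.81481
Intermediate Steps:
N(a) = -1/(9*a) (N(a) = -1/(9*(a + 0)) = -1/(9*a))
K(J) = -1/(27*J) (K(J) = (-1/9/3)/J = (-1/9*1/3)/J = -1/(27*J))
(U(1, 0)*33)*K(6) = (4*33)*(-1/27/6) = 132*(-1/27*1/6) = 132*(-1/162) = -22/27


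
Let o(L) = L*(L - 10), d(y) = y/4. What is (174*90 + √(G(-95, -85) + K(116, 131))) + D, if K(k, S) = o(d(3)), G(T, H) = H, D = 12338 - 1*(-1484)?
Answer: 29482 + I*√1471/4 ≈ 29482.0 + 9.5884*I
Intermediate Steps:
d(y) = y/4 (d(y) = y*(¼) = y/4)
D = 13822 (D = 12338 + 1484 = 13822)
o(L) = L*(-10 + L)
K(k, S) = -111/16 (K(k, S) = ((¼)*3)*(-10 + (¼)*3) = 3*(-10 + ¾)/4 = (¾)*(-37/4) = -111/16)
(174*90 + √(G(-95, -85) + K(116, 131))) + D = (174*90 + √(-85 - 111/16)) + 13822 = (15660 + √(-1471/16)) + 13822 = (15660 + I*√1471/4) + 13822 = 29482 + I*√1471/4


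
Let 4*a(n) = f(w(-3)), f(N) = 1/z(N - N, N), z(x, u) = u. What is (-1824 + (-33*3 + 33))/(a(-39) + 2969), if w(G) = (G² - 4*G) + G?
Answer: -136080/213769 ≈ -0.63657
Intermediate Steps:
w(G) = G² - 3*G
f(N) = 1/N
a(n) = 1/72 (a(n) = 1/(4*((-3*(-3 - 3)))) = 1/(4*((-3*(-6)))) = (¼)/18 = (¼)*(1/18) = 1/72)
(-1824 + (-33*3 + 33))/(a(-39) + 2969) = (-1824 + (-33*3 + 33))/(1/72 + 2969) = (-1824 + (-99 + 33))/(213769/72) = (-1824 - 66)*(72/213769) = -1890*72/213769 = -136080/213769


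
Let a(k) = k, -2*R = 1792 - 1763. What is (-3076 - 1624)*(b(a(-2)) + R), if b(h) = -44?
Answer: 274950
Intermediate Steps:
R = -29/2 (R = -(1792 - 1763)/2 = -½*29 = -29/2 ≈ -14.500)
(-3076 - 1624)*(b(a(-2)) + R) = (-3076 - 1624)*(-44 - 29/2) = -4700*(-117/2) = 274950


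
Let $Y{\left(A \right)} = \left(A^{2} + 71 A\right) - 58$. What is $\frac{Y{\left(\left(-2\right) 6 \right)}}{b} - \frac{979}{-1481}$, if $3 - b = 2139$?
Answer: $\frac{1612795}{1581708} \approx 1.0197$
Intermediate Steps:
$b = -2136$ ($b = 3 - 2139 = -2136$)
$Y{\left(A \right)} = -58 + A^{2} + 71 A$
$\frac{Y{\left(\left(-2\right) 6 \right)}}{b} - \frac{979}{-1481} = \frac{-58 + \left(\left(-2\right) 6\right)^{2} + 71 \left(\left(-2\right) 6\right)}{-2136} - \frac{979}{-1481} = \left(-58 + \left(-12\right)^{2} + 71 \left(-12\right)\right) \left(- \frac{1}{2136}\right) - - \frac{979}{1481} = \left(-58 + 144 - 852\right) \left(- \frac{1}{2136}\right) + \frac{979}{1481} = \left(-766\right) \left(- \frac{1}{2136}\right) + \frac{979}{1481} = \frac{383}{1068} + \frac{979}{1481} = \frac{1612795}{1581708}$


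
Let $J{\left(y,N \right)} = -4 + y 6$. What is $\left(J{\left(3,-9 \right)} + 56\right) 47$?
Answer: $3290$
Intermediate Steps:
$J{\left(y,N \right)} = -4 + 6 y$
$\left(J{\left(3,-9 \right)} + 56\right) 47 = \left(\left(-4 + 6 \cdot 3\right) + 56\right) 47 = \left(\left(-4 + 18\right) + 56\right) 47 = \left(14 + 56\right) 47 = 70 \cdot 47 = 3290$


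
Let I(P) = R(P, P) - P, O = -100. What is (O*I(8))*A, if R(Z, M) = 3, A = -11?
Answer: -5500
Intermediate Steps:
I(P) = 3 - P
(O*I(8))*A = -100*(3 - 1*8)*(-11) = -100*(3 - 8)*(-11) = -100*(-5)*(-11) = 500*(-11) = -5500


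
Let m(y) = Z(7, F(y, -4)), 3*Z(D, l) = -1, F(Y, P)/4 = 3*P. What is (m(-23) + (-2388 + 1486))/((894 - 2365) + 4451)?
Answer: -2707/8940 ≈ -0.30280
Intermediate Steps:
F(Y, P) = 12*P (F(Y, P) = 4*(3*P) = 12*P)
Z(D, l) = -1/3 (Z(D, l) = (1/3)*(-1) = -1/3)
m(y) = -1/3
(m(-23) + (-2388 + 1486))/((894 - 2365) + 4451) = (-1/3 + (-2388 + 1486))/((894 - 2365) + 4451) = (-1/3 - 902)/(-1471 + 4451) = -2707/3/2980 = -2707/3*1/2980 = -2707/8940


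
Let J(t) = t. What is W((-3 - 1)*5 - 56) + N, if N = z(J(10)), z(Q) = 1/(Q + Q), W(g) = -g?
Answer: 1521/20 ≈ 76.050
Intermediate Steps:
z(Q) = 1/(2*Q)
N = 1/20 (N = (½)/10 = (½)*(⅒) = 1/20 ≈ 0.050000)
W((-3 - 1)*5 - 56) + N = -((-3 - 1)*5 - 56) + 1/20 = -(-4*5 - 56) + 1/20 = -(-20 - 56) + 1/20 = -1*(-76) + 1/20 = 76 + 1/20 = 1521/20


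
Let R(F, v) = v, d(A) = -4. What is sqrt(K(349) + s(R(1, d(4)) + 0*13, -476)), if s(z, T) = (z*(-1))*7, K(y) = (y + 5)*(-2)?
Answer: 2*I*sqrt(170) ≈ 26.077*I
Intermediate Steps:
K(y) = -10 - 2*y (K(y) = (5 + y)*(-2) = -10 - 2*y)
s(z, T) = -7*z (s(z, T) = -z*7 = -7*z)
sqrt(K(349) + s(R(1, d(4)) + 0*13, -476)) = sqrt((-10 - 2*349) - 7*(-4 + 0*13)) = sqrt((-10 - 698) - 7*(-4 + 0)) = sqrt(-708 - 7*(-4)) = sqrt(-708 + 28) = sqrt(-680) = 2*I*sqrt(170)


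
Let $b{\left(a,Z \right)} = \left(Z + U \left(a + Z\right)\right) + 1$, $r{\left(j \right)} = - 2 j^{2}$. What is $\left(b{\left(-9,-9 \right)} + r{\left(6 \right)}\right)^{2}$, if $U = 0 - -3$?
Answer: $17956$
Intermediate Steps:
$U = 3$ ($U = 0 + 3 = 3$)
$b{\left(a,Z \right)} = 1 + 3 a + 4 Z$ ($b{\left(a,Z \right)} = \left(Z + 3 \left(a + Z\right)\right) + 1 = \left(Z + 3 \left(Z + a\right)\right) + 1 = \left(Z + \left(3 Z + 3 a\right)\right) + 1 = \left(3 a + 4 Z\right) + 1 = 1 + 3 a + 4 Z$)
$\left(b{\left(-9,-9 \right)} + r{\left(6 \right)}\right)^{2} = \left(\left(1 + 3 \left(-9\right) + 4 \left(-9\right)\right) - 2 \cdot 6^{2}\right)^{2} = \left(\left(1 - 27 - 36\right) - 72\right)^{2} = \left(-62 - 72\right)^{2} = \left(-134\right)^{2} = 17956$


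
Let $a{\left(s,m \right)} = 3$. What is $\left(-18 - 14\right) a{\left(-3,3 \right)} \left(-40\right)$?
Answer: $3840$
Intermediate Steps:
$\left(-18 - 14\right) a{\left(-3,3 \right)} \left(-40\right) = \left(-18 - 14\right) 3 \left(-40\right) = \left(-32\right) 3 \left(-40\right) = \left(-96\right) \left(-40\right) = 3840$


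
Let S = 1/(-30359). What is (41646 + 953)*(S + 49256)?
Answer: 63700964304897/30359 ≈ 2.0983e+9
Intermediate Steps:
S = -1/30359 ≈ -3.2939e-5
(41646 + 953)*(S + 49256) = (41646 + 953)*(-1/30359 + 49256) = 42599*(1495362903/30359) = 63700964304897/30359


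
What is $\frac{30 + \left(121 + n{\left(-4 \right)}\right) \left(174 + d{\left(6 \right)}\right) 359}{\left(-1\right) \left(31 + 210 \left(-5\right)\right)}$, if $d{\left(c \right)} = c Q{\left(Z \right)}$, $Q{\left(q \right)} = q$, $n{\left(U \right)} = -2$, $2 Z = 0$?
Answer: $\frac{7433484}{1019} \approx 7294.9$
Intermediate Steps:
$Z = 0$ ($Z = \frac{1}{2} \cdot 0 = 0$)
$d{\left(c \right)} = 0$ ($d{\left(c \right)} = c 0 = 0$)
$\frac{30 + \left(121 + n{\left(-4 \right)}\right) \left(174 + d{\left(6 \right)}\right) 359}{\left(-1\right) \left(31 + 210 \left(-5\right)\right)} = \frac{30 + \left(121 - 2\right) \left(174 + 0\right) 359}{\left(-1\right) \left(31 + 210 \left(-5\right)\right)} = \frac{30 + 119 \cdot 174 \cdot 359}{\left(-1\right) \left(31 - 1050\right)} = \frac{30 + 20706 \cdot 359}{\left(-1\right) \left(-1019\right)} = \frac{30 + 7433454}{1019} = 7433484 \cdot \frac{1}{1019} = \frac{7433484}{1019}$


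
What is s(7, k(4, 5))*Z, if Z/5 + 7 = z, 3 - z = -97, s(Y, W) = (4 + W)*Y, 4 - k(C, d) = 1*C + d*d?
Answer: -68355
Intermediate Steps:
k(C, d) = 4 - C - d**2 (k(C, d) = 4 - (1*C + d*d) = 4 - (C + d**2) = 4 + (-C - d**2) = 4 - C - d**2)
s(Y, W) = Y*(4 + W)
z = 100 (z = 3 - 1*(-97) = 3 + 97 = 100)
Z = 465 (Z = -35 + 5*100 = -35 + 500 = 465)
s(7, k(4, 5))*Z = (7*(4 + (4 - 1*4 - 1*5**2)))*465 = (7*(4 + (4 - 4 - 1*25)))*465 = (7*(4 + (4 - 4 - 25)))*465 = (7*(4 - 25))*465 = (7*(-21))*465 = -147*465 = -68355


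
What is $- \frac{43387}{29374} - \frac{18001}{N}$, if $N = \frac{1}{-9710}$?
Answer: $\frac{5134272898153}{29374} \approx 1.7479 \cdot 10^{8}$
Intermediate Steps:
$N = - \frac{1}{9710} \approx -0.00010299$
$- \frac{43387}{29374} - \frac{18001}{N} = - \frac{43387}{29374} - \frac{18001}{- \frac{1}{9710}} = \left(-43387\right) \frac{1}{29374} - -174789710 = - \frac{43387}{29374} + 174789710 = \frac{5134272898153}{29374}$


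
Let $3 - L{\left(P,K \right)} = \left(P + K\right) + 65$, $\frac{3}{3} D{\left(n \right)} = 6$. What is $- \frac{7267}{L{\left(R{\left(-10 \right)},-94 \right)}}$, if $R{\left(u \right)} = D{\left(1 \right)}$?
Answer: $- \frac{559}{2} \approx -279.5$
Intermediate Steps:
$D{\left(n \right)} = 6$
$R{\left(u \right)} = 6$
$L{\left(P,K \right)} = -62 - K - P$ ($L{\left(P,K \right)} = 3 - \left(\left(P + K\right) + 65\right) = 3 - \left(\left(K + P\right) + 65\right) = 3 - \left(65 + K + P\right) = -62 - K - P$)
$- \frac{7267}{L{\left(R{\left(-10 \right)},-94 \right)}} = - \frac{7267}{-62 - -94 - 6} = - \frac{7267}{-62 + 94 - 6} = - \frac{7267}{26} = \left(-7267\right) \frac{1}{26} = - \frac{559}{2}$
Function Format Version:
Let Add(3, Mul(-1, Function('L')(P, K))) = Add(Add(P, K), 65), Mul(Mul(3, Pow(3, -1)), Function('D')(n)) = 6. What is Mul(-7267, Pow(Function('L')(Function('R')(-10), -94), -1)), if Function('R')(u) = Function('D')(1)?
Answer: Rational(-559, 2) ≈ -279.50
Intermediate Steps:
Function('D')(n) = 6
Function('R')(u) = 6
Function('L')(P, K) = Add(-62, Mul(-1, K), Mul(-1, P)) (Function('L')(P, K) = Add(3, Mul(-1, Add(Add(P, K), 65))) = Add(3, Mul(-1, Add(Add(K, P), 65))) = Add(3, Mul(-1, Add(65, K, P))) = Add(3, Add(-65, Mul(-1, K), Mul(-1, P))) = Add(-62, Mul(-1, K), Mul(-1, P)))
Mul(-7267, Pow(Function('L')(Function('R')(-10), -94), -1)) = Mul(-7267, Pow(Add(-62, Mul(-1, -94), Mul(-1, 6)), -1)) = Mul(-7267, Pow(Add(-62, 94, -6), -1)) = Mul(-7267, Pow(26, -1)) = Mul(-7267, Rational(1, 26)) = Rational(-559, 2)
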